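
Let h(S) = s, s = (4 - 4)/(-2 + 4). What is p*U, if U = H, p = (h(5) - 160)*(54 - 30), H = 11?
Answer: -42240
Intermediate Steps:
s = 0 (s = 0/2 = 0*(1/2) = 0)
h(S) = 0
p = -3840 (p = (0 - 160)*(54 - 30) = -160*24 = -3840)
U = 11
p*U = -3840*11 = -42240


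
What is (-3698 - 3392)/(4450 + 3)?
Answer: -7090/4453 ≈ -1.5922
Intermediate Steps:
(-3698 - 3392)/(4450 + 3) = -7090/4453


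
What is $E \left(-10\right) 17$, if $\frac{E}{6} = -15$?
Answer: $15300$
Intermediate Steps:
$E = -90$ ($E = 6 \left(-15\right) = -90$)
$E \left(-10\right) 17 = \left(-90\right) \left(-10\right) 17 = 900 \cdot 17 = 15300$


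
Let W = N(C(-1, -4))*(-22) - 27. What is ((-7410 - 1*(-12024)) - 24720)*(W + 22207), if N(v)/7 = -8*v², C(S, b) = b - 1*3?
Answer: -1659710088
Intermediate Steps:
C(S, b) = -3 + b (C(S, b) = b - 3 = -3 + b)
N(v) = -56*v² (N(v) = 7*(-8*v²) = -56*v²)
W = 60341 (W = -56*(-3 - 4)²*(-22) - 27 = -56*(-7)²*(-22) - 27 = -56*49*(-22) - 27 = -2744*(-22) - 27 = 60368 - 27 = 60341)
((-7410 - 1*(-12024)) - 24720)*(W + 22207) = ((-7410 - 1*(-12024)) - 24720)*(60341 + 22207) = ((-7410 + 12024) - 24720)*82548 = (4614 - 24720)*82548 = -20106*82548 = -1659710088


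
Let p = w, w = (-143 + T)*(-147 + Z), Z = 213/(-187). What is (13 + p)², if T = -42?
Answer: 26289215544601/34969 ≈ 7.5179e+8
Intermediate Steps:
Z = -213/187 (Z = 213*(-1/187) = -213/187 ≈ -1.1390)
w = 5124870/187 (w = (-143 - 42)*(-147 - 213/187) = -185*(-27702/187) = 5124870/187 ≈ 27406.)
p = 5124870/187 ≈ 27406.
(13 + p)² = (13 + 5124870/187)² = (5127301/187)² = 26289215544601/34969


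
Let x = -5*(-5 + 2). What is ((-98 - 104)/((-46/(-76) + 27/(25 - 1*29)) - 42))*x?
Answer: 230280/3659 ≈ 62.935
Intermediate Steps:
x = 15 (x = -5*(-3) = 15)
((-98 - 104)/((-46/(-76) + 27/(25 - 1*29)) - 42))*x = ((-98 - 104)/((-46/(-76) + 27/(25 - 1*29)) - 42))*15 = -202/((-46*(-1/76) + 27/(25 - 29)) - 42)*15 = -202/((23/38 + 27/(-4)) - 42)*15 = -202/((23/38 + 27*(-1/4)) - 42)*15 = -202/((23/38 - 27/4) - 42)*15 = -202/(-467/76 - 42)*15 = -202/(-3659/76)*15 = -202*(-76/3659)*15 = (15352/3659)*15 = 230280/3659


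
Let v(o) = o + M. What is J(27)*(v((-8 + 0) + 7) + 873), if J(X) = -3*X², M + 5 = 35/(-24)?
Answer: -15143517/8 ≈ -1.8929e+6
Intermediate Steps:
M = -155/24 (M = -5 + 35/(-24) = -5 + 35*(-1/24) = -5 - 35/24 = -155/24 ≈ -6.4583)
v(o) = -155/24 + o (v(o) = o - 155/24 = -155/24 + o)
J(27)*(v((-8 + 0) + 7) + 873) = (-3*27²)*((-155/24 + ((-8 + 0) + 7)) + 873) = (-3*729)*((-155/24 + (-8 + 7)) + 873) = -2187*((-155/24 - 1) + 873) = -2187*(-179/24 + 873) = -2187*20773/24 = -15143517/8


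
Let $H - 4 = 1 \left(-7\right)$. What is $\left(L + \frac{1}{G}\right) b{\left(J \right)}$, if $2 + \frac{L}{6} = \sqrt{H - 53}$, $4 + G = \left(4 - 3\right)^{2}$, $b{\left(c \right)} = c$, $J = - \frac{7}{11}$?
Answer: $\frac{259}{33} - \frac{84 i \sqrt{14}}{11} \approx 7.8485 - 28.573 i$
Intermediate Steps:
$H = -3$ ($H = 4 + 1 \left(-7\right) = 4 - 7 = -3$)
$J = - \frac{7}{11}$ ($J = \left(-7\right) \frac{1}{11} = - \frac{7}{11} \approx -0.63636$)
$G = -3$ ($G = -4 + \left(4 - 3\right)^{2} = -4 + 1^{2} = -4 + 1 = -3$)
$L = -12 + 12 i \sqrt{14}$ ($L = -12 + 6 \sqrt{-3 - 53} = -12 + 6 \sqrt{-56} = -12 + 6 \cdot 2 i \sqrt{14} = -12 + 12 i \sqrt{14} \approx -12.0 + 44.9 i$)
$\left(L + \frac{1}{G}\right) b{\left(J \right)} = \left(\left(-12 + 12 i \sqrt{14}\right) + \frac{1}{-3}\right) \left(- \frac{7}{11}\right) = \left(\left(-12 + 12 i \sqrt{14}\right) - \frac{1}{3}\right) \left(- \frac{7}{11}\right) = \left(- \frac{37}{3} + 12 i \sqrt{14}\right) \left(- \frac{7}{11}\right) = \frac{259}{33} - \frac{84 i \sqrt{14}}{11}$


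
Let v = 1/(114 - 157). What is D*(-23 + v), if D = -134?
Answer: 132660/43 ≈ 3085.1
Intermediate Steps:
v = -1/43 (v = 1/(-43) = -1/43 ≈ -0.023256)
D*(-23 + v) = -134*(-23 - 1/43) = -134*(-990/43) = 132660/43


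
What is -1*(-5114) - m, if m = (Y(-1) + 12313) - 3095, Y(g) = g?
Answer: -4103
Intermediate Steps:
m = 9217 (m = (-1 + 12313) - 3095 = 12312 - 3095 = 9217)
-1*(-5114) - m = -1*(-5114) - 1*9217 = 5114 - 9217 = -4103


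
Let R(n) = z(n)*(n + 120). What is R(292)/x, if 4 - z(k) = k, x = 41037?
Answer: -39552/13679 ≈ -2.8914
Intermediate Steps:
z(k) = 4 - k
R(n) = (4 - n)*(120 + n) (R(n) = (4 - n)*(n + 120) = (4 - n)*(120 + n))
R(292)/x = -(-4 + 292)*(120 + 292)/41037 = -1*288*412*(1/41037) = -118656*1/41037 = -39552/13679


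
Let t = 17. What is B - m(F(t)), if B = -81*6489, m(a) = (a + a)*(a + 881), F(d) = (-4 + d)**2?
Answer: -880509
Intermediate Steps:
m(a) = 2*a*(881 + a) (m(a) = (2*a)*(881 + a) = 2*a*(881 + a))
B = -525609
B - m(F(t)) = -525609 - 2*(-4 + 17)**2*(881 + (-4 + 17)**2) = -525609 - 2*13**2*(881 + 13**2) = -525609 - 2*169*(881 + 169) = -525609 - 2*169*1050 = -525609 - 1*354900 = -525609 - 354900 = -880509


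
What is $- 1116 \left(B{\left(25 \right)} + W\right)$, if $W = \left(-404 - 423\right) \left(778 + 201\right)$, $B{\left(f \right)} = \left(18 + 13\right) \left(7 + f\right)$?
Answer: $902443356$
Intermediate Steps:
$B{\left(f \right)} = 217 + 31 f$ ($B{\left(f \right)} = 31 \left(7 + f\right) = 217 + 31 f$)
$W = -809633$ ($W = \left(-827\right) 979 = -809633$)
$- 1116 \left(B{\left(25 \right)} + W\right) = - 1116 \left(\left(217 + 31 \cdot 25\right) - 809633\right) = - 1116 \left(\left(217 + 775\right) - 809633\right) = - 1116 \left(992 - 809633\right) = \left(-1116\right) \left(-808641\right) = 902443356$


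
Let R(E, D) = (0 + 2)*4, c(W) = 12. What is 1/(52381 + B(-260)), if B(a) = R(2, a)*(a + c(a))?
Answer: 1/50397 ≈ 1.9842e-5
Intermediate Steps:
R(E, D) = 8 (R(E, D) = 2*4 = 8)
B(a) = 96 + 8*a (B(a) = 8*(a + 12) = 8*(12 + a) = 96 + 8*a)
1/(52381 + B(-260)) = 1/(52381 + (96 + 8*(-260))) = 1/(52381 + (96 - 2080)) = 1/(52381 - 1984) = 1/50397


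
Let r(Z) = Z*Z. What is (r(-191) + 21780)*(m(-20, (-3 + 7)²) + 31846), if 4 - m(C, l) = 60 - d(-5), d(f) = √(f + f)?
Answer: 1852117190 + 58261*I*√10 ≈ 1.8521e+9 + 1.8424e+5*I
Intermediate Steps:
d(f) = √2*√f (d(f) = √(2*f) = √2*√f)
r(Z) = Z²
m(C, l) = -56 + I*√10 (m(C, l) = 4 - (60 - √2*√(-5)) = 4 - (60 - √2*I*√5) = 4 - (60 - I*√10) = 4 + (-60 + I*√10) = -56 + I*√10)
(r(-191) + 21780)*(m(-20, (-3 + 7)²) + 31846) = ((-191)² + 21780)*((-56 + I*√10) + 31846) = (36481 + 21780)*(31790 + I*√10) = 58261*(31790 + I*√10) = 1852117190 + 58261*I*√10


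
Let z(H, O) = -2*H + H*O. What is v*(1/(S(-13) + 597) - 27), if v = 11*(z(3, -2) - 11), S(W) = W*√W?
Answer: 2449486545/358606 - 3289*I*√13/358606 ≈ 6830.6 - 0.033069*I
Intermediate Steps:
S(W) = W^(3/2)
v = -253 (v = 11*(3*(-2 - 2) - 11) = 11*(3*(-4) - 11) = 11*(-12 - 11) = 11*(-23) = -253)
v*(1/(S(-13) + 597) - 27) = -253*(1/((-13)^(3/2) + 597) - 27) = -253*(1/(-13*I*√13 + 597) - 27) = -253*(1/(597 - 13*I*√13) - 27) = -253*(-27 + 1/(597 - 13*I*√13)) = 6831 - 253/(597 - 13*I*√13)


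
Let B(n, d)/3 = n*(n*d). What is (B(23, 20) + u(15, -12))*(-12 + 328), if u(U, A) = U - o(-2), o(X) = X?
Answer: 10035212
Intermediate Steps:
u(U, A) = 2 + U (u(U, A) = U - 1*(-2) = U + 2 = 2 + U)
B(n, d) = 3*d*n² (B(n, d) = 3*(n*(n*d)) = 3*(n*(d*n)) = 3*(d*n²) = 3*d*n²)
(B(23, 20) + u(15, -12))*(-12 + 328) = (3*20*23² + (2 + 15))*(-12 + 328) = (3*20*529 + 17)*316 = (31740 + 17)*316 = 31757*316 = 10035212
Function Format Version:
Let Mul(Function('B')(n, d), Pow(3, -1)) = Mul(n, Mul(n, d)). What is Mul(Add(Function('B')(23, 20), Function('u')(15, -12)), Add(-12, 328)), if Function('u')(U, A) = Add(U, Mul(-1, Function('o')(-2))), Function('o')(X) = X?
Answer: 10035212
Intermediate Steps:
Function('u')(U, A) = Add(2, U) (Function('u')(U, A) = Add(U, Mul(-1, -2)) = Add(U, 2) = Add(2, U))
Function('B')(n, d) = Mul(3, d, Pow(n, 2)) (Function('B')(n, d) = Mul(3, Mul(n, Mul(n, d))) = Mul(3, Mul(n, Mul(d, n))) = Mul(3, Mul(d, Pow(n, 2))) = Mul(3, d, Pow(n, 2)))
Mul(Add(Function('B')(23, 20), Function('u')(15, -12)), Add(-12, 328)) = Mul(Add(Mul(3, 20, Pow(23, 2)), Add(2, 15)), Add(-12, 328)) = Mul(Add(Mul(3, 20, 529), 17), 316) = Mul(Add(31740, 17), 316) = Mul(31757, 316) = 10035212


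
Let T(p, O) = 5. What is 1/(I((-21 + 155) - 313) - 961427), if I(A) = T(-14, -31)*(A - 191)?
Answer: -1/963277 ≈ -1.0381e-6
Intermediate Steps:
I(A) = -955 + 5*A (I(A) = 5*(A - 191) = 5*(-191 + A) = -955 + 5*A)
1/(I((-21 + 155) - 313) - 961427) = 1/((-955 + 5*((-21 + 155) - 313)) - 961427) = 1/((-955 + 5*(134 - 313)) - 961427) = 1/((-955 + 5*(-179)) - 961427) = 1/((-955 - 895) - 961427) = 1/(-1850 - 961427) = 1/(-963277) = -1/963277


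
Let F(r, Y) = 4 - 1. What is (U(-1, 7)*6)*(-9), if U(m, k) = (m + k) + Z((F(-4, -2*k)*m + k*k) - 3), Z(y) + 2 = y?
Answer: -2538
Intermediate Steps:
F(r, Y) = 3
Z(y) = -2 + y
U(m, k) = -5 + k + k² + 4*m (U(m, k) = (m + k) + (-2 + ((3*m + k*k) - 3)) = (k + m) + (-2 + ((3*m + k²) - 3)) = (k + m) + (-2 + ((k² + 3*m) - 3)) = (k + m) + (-2 + (-3 + k² + 3*m)) = (k + m) + (-5 + k² + 3*m) = -5 + k + k² + 4*m)
(U(-1, 7)*6)*(-9) = ((-5 + 7 + 7² + 4*(-1))*6)*(-9) = ((-5 + 7 + 49 - 4)*6)*(-9) = (47*6)*(-9) = 282*(-9) = -2538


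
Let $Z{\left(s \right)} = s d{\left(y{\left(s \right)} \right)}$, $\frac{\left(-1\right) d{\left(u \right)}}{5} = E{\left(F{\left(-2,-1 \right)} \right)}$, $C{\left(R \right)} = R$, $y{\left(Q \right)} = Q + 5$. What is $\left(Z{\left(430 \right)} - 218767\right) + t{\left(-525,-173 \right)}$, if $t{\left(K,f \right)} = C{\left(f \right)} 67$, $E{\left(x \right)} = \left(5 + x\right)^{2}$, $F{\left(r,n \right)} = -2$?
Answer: $-249708$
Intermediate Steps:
$y{\left(Q \right)} = 5 + Q$
$d{\left(u \right)} = -45$ ($d{\left(u \right)} = - 5 \left(5 - 2\right)^{2} = - 5 \cdot 3^{2} = \left(-5\right) 9 = -45$)
$t{\left(K,f \right)} = 67 f$ ($t{\left(K,f \right)} = f 67 = 67 f$)
$Z{\left(s \right)} = - 45 s$ ($Z{\left(s \right)} = s \left(-45\right) = - 45 s$)
$\left(Z{\left(430 \right)} - 218767\right) + t{\left(-525,-173 \right)} = \left(\left(-45\right) 430 - 218767\right) + 67 \left(-173\right) = \left(-19350 - 218767\right) - 11591 = -238117 - 11591 = -249708$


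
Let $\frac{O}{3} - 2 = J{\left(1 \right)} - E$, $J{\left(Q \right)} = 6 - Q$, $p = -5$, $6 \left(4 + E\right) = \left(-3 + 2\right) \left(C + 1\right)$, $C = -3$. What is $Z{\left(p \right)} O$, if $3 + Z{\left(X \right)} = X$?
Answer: $-256$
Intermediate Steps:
$E = - \frac{11}{3}$ ($E = -4 + \frac{\left(-3 + 2\right) \left(-3 + 1\right)}{6} = -4 + \frac{\left(-1\right) \left(-2\right)}{6} = -4 + \frac{1}{6} \cdot 2 = -4 + \frac{1}{3} = - \frac{11}{3} \approx -3.6667$)
$Z{\left(X \right)} = -3 + X$
$O = 32$ ($O = 6 + 3 \left(\left(6 - 1\right) - - \frac{11}{3}\right) = 6 + 3 \left(\left(6 - 1\right) + \frac{11}{3}\right) = 6 + 3 \left(5 + \frac{11}{3}\right) = 6 + 3 \cdot \frac{26}{3} = 6 + 26 = 32$)
$Z{\left(p \right)} O = \left(-3 - 5\right) 32 = \left(-8\right) 32 = -256$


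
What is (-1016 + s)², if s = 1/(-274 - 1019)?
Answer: 1725778788721/1671849 ≈ 1.0323e+6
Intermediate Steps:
s = -1/1293 (s = 1/(-1293) = -1/1293 ≈ -0.00077340)
(-1016 + s)² = (-1016 - 1/1293)² = (-1313689/1293)² = 1725778788721/1671849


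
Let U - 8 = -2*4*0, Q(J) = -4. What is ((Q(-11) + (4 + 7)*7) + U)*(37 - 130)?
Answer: -7533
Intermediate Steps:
U = 8 (U = 8 - 2*4*0 = 8 - 8*0 = 8 - 1*0 = 8 + 0 = 8)
((Q(-11) + (4 + 7)*7) + U)*(37 - 130) = ((-4 + (4 + 7)*7) + 8)*(37 - 130) = ((-4 + 11*7) + 8)*(-93) = ((-4 + 77) + 8)*(-93) = (73 + 8)*(-93) = 81*(-93) = -7533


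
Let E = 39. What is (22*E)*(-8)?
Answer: -6864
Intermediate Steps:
(22*E)*(-8) = (22*39)*(-8) = 858*(-8) = -6864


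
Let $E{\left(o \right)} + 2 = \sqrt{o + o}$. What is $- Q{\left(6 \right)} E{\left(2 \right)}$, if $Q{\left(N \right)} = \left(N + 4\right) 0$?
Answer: $0$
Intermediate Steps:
$Q{\left(N \right)} = 0$ ($Q{\left(N \right)} = \left(4 + N\right) 0 = 0$)
$E{\left(o \right)} = -2 + \sqrt{2} \sqrt{o}$ ($E{\left(o \right)} = -2 + \sqrt{o + o} = -2 + \sqrt{2 o} = -2 + \sqrt{2} \sqrt{o}$)
$- Q{\left(6 \right)} E{\left(2 \right)} = \left(-1\right) 0 \left(-2 + \sqrt{2} \sqrt{2}\right) = 0 \left(-2 + 2\right) = 0 \cdot 0 = 0$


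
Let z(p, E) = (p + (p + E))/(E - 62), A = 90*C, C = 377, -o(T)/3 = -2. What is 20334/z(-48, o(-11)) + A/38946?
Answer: 1231972769/97365 ≈ 12653.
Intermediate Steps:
o(T) = 6 (o(T) = -3*(-2) = 6)
A = 33930 (A = 90*377 = 33930)
z(p, E) = (E + 2*p)/(-62 + E) (z(p, E) = (p + (E + p))/(-62 + E) = (E + 2*p)/(-62 + E))
20334/z(-48, o(-11)) + A/38946 = 20334/(((6 + 2*(-48))/(-62 + 6))) + 33930/38946 = 20334/(((6 - 96)/(-56))) + 33930*(1/38946) = 20334/((-1/56*(-90))) + 5655/6491 = 20334/(45/28) + 5655/6491 = 20334*(28/45) + 5655/6491 = 189784/15 + 5655/6491 = 1231972769/97365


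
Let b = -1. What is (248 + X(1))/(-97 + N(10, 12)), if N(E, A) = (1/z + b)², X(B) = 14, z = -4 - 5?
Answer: -21222/7757 ≈ -2.7359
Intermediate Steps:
z = -9
N(E, A) = 100/81 (N(E, A) = (1/(-9) - 1)² = (-⅑ - 1)² = (-10/9)² = 100/81)
(248 + X(1))/(-97 + N(10, 12)) = (248 + 14)/(-97 + 100/81) = 262/(-7757/81) = 262*(-81/7757) = -21222/7757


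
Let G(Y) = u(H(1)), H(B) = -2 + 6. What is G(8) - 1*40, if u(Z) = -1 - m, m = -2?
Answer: -39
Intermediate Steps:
H(B) = 4
u(Z) = 1 (u(Z) = -1 - 1*(-2) = -1 + 2 = 1)
G(Y) = 1
G(8) - 1*40 = 1 - 1*40 = 1 - 40 = -39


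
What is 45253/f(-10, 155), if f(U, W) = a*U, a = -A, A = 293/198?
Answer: 4480047/1465 ≈ 3058.1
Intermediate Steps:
A = 293/198 (A = 293*(1/198) = 293/198 ≈ 1.4798)
a = -293/198 (a = -1*293/198 = -293/198 ≈ -1.4798)
f(U, W) = -293*U/198
45253/f(-10, 155) = 45253/((-293/198*(-10))) = 45253/(1465/99) = 45253*(99/1465) = 4480047/1465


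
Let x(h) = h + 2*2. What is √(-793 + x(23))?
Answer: I*√766 ≈ 27.677*I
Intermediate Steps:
x(h) = 4 + h (x(h) = h + 4 = 4 + h)
√(-793 + x(23)) = √(-793 + (4 + 23)) = √(-793 + 27) = √(-766) = I*√766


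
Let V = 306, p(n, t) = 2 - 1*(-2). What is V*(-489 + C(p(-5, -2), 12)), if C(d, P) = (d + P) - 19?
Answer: -150552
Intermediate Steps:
p(n, t) = 4 (p(n, t) = 2 + 2 = 4)
C(d, P) = -19 + P + d (C(d, P) = (P + d) - 19 = -19 + P + d)
V*(-489 + C(p(-5, -2), 12)) = 306*(-489 + (-19 + 12 + 4)) = 306*(-489 - 3) = 306*(-492) = -150552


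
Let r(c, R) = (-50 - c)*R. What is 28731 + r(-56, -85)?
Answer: 28221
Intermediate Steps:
r(c, R) = R*(-50 - c)
28731 + r(-56, -85) = 28731 - 1*(-85)*(50 - 56) = 28731 - 1*(-85)*(-6) = 28731 - 510 = 28221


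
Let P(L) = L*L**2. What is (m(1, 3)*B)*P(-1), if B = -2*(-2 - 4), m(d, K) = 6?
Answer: -72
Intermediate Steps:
P(L) = L**3
B = 12 (B = -2*(-6) = 12)
(m(1, 3)*B)*P(-1) = (6*12)*(-1)**3 = 72*(-1) = -72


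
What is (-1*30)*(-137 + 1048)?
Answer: -27330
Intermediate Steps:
(-1*30)*(-137 + 1048) = -30*911 = -27330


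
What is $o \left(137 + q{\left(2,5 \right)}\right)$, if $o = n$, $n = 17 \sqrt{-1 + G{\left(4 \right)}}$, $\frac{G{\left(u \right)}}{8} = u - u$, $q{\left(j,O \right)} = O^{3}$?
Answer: $4454 i \approx 4454.0 i$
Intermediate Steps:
$G{\left(u \right)} = 0$ ($G{\left(u \right)} = 8 \left(u - u\right) = 8 \cdot 0 = 0$)
$n = 17 i$ ($n = 17 \sqrt{-1 + 0} = 17 \sqrt{-1} = 17 i \approx 17.0 i$)
$o = 17 i \approx 17.0 i$
$o \left(137 + q{\left(2,5 \right)}\right) = 17 i \left(137 + 5^{3}\right) = 17 i \left(137 + 125\right) = 17 i 262 = 4454 i$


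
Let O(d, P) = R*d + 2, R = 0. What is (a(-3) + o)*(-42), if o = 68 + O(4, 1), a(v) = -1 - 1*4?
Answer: -2730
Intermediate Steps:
a(v) = -5 (a(v) = -1 - 4 = -5)
O(d, P) = 2 (O(d, P) = 0*d + 2 = 0 + 2 = 2)
o = 70 (o = 68 + 2 = 70)
(a(-3) + o)*(-42) = (-5 + 70)*(-42) = 65*(-42) = -2730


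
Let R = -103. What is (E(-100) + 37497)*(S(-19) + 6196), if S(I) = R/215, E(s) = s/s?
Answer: 49948723426/215 ≈ 2.3232e+8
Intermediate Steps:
E(s) = 1
S(I) = -103/215
(E(-100) + 37497)*(S(-19) + 6196) = (1 + 37497)*(-103/215 + 6196) = 37498*(1332037/215) = 49948723426/215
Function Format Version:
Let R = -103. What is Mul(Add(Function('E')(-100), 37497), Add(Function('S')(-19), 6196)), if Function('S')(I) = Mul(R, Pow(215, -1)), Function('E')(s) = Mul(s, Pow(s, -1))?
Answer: Rational(49948723426, 215) ≈ 2.3232e+8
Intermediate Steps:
Function('E')(s) = 1
Function('S')(I) = Rational(-103, 215) (Function('S')(I) = Mul(-103, Pow(215, -1)) = Mul(-103, Rational(1, 215)) = Rational(-103, 215))
Mul(Add(Function('E')(-100), 37497), Add(Function('S')(-19), 6196)) = Mul(Add(1, 37497), Add(Rational(-103, 215), 6196)) = Mul(37498, Rational(1332037, 215)) = Rational(49948723426, 215)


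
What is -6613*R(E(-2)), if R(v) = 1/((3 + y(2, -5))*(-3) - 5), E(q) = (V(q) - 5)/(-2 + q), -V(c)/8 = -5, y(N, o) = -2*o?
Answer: 6613/44 ≈ 150.30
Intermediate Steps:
V(c) = 40 (V(c) = -8*(-5) = 40)
E(q) = 35/(-2 + q) (E(q) = (40 - 5)/(-2 + q) = 35/(-2 + q))
R(v) = -1/44 (R(v) = 1/((3 - 2*(-5))*(-3) - 5) = 1/((3 + 10)*(-3) - 5) = 1/(13*(-3) - 5) = 1/(-39 - 5) = 1/(-44) = -1/44)
-6613*R(E(-2)) = -6613*(-1/44) = 6613/44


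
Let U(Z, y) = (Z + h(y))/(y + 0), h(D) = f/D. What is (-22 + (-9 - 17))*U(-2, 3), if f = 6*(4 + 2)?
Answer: -160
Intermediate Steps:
f = 36 (f = 6*6 = 36)
h(D) = 36/D
U(Z, y) = (Z + 36/y)/y (U(Z, y) = (Z + 36/y)/(y + 0) = (Z + 36/y)/y)
(-22 + (-9 - 17))*U(-2, 3) = (-22 + (-9 - 17))*((36 - 2*3)/3²) = (-22 - 26)*((36 - 6)/9) = -16*30/3 = -48*10/3 = -160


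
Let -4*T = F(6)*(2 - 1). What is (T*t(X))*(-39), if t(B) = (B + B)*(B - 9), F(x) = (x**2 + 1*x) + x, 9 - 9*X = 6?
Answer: -2704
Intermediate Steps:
X = 1/3 (X = 1 - 1/9*6 = 1 - 2/3 = 1/3 ≈ 0.33333)
F(x) = x**2 + 2*x (F(x) = (x**2 + x) + x = (x + x**2) + x = x**2 + 2*x)
t(B) = 2*B*(-9 + B) (t(B) = (2*B)*(-9 + B) = 2*B*(-9 + B))
T = -12 (T = -6*(2 + 6)*(2 - 1)/4 = -6*8/4 = -12 ≈ -12.000)
(T*t(X))*(-39) = -24*(-9 + 1/3)/3*(-39) = -24*(-26)/(3*3)*(-39) = -12*(-52/9)*(-39) = (208/3)*(-39) = -2704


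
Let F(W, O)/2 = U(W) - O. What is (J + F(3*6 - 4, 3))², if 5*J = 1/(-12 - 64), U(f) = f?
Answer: 69872881/144400 ≈ 483.88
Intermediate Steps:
F(W, O) = -2*O + 2*W (F(W, O) = 2*(W - O) = -2*O + 2*W)
J = -1/380 (J = 1/(5*(-12 - 64)) = (⅕)/(-76) = (⅕)*(-1/76) = -1/380 ≈ -0.0026316)
(J + F(3*6 - 4, 3))² = (-1/380 + (-2*3 + 2*(3*6 - 4)))² = (-1/380 + (-6 + 2*(18 - 4)))² = (-1/380 + (-6 + 2*14))² = (-1/380 + (-6 + 28))² = (-1/380 + 22)² = (8359/380)² = 69872881/144400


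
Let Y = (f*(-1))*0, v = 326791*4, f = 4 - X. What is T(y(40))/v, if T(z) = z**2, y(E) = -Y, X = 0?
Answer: 0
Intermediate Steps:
f = 4 (f = 4 - 1*0 = 4 + 0 = 4)
v = 1307164
Y = 0 (Y = (4*(-1))*0 = -4*0 = 0)
y(E) = 0 (y(E) = -1*0 = 0)
T(y(40))/v = 0**2/1307164 = 0*(1/1307164) = 0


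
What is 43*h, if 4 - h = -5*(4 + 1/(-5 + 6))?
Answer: 1247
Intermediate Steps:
h = 29 (h = 4 - (-5)*(4 + 1/(-5 + 6)) = 4 - (-5)*(4 + 1/1) = 4 - (-5)*(4 + 1) = 4 - (-5)*5 = 4 - 1*(-25) = 4 + 25 = 29)
43*h = 43*29 = 1247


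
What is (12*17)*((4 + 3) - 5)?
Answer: 408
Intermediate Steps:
(12*17)*((4 + 3) - 5) = 204*(7 - 5) = 204*2 = 408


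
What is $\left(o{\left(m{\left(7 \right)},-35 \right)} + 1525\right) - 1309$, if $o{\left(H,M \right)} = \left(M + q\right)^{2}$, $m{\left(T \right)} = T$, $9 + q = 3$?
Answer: $1897$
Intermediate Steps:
$q = -6$ ($q = -9 + 3 = -6$)
$o{\left(H,M \right)} = \left(-6 + M\right)^{2}$ ($o{\left(H,M \right)} = \left(M - 6\right)^{2} = \left(-6 + M\right)^{2}$)
$\left(o{\left(m{\left(7 \right)},-35 \right)} + 1525\right) - 1309 = \left(\left(-6 - 35\right)^{2} + 1525\right) - 1309 = \left(\left(-41\right)^{2} + 1525\right) - 1309 = \left(1681 + 1525\right) - 1309 = 3206 - 1309 = 1897$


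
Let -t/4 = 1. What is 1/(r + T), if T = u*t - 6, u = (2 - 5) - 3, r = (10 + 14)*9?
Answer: 1/234 ≈ 0.0042735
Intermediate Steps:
t = -4 (t = -4*1 = -4)
r = 216 (r = 24*9 = 216)
u = -6 (u = -3 - 3 = -6)
T = 18 (T = -6*(-4) - 6 = 24 - 6 = 18)
1/(r + T) = 1/(216 + 18) = 1/234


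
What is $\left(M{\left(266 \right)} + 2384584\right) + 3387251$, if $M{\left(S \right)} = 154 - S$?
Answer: $5771723$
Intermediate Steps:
$\left(M{\left(266 \right)} + 2384584\right) + 3387251 = \left(\left(154 - 266\right) + 2384584\right) + 3387251 = \left(-112 + 2384584\right) + 3387251 = 2384472 + 3387251 = 5771723$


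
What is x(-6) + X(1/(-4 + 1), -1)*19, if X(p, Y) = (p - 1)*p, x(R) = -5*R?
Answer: 346/9 ≈ 38.444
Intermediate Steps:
X(p, Y) = p*(-1 + p) (X(p, Y) = (-1 + p)*p = p*(-1 + p))
x(-6) + X(1/(-4 + 1), -1)*19 = -5*(-6) + ((-1 + 1/(-4 + 1))/(-4 + 1))*19 = 30 + ((-1 + 1/(-3))/(-3))*19 = 30 - (-1 - ⅓)/3*19 = 30 - ⅓*(-4/3)*19 = 30 + (4/9)*19 = 30 + 76/9 = 346/9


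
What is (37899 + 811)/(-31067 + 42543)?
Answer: 19355/5738 ≈ 3.3731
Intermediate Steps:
(37899 + 811)/(-31067 + 42543) = 38710/11476 = 38710*(1/11476) = 19355/5738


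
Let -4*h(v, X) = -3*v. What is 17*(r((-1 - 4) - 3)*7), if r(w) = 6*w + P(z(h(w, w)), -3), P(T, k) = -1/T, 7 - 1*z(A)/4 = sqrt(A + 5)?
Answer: -1143233/200 - 119*I/200 ≈ -5716.2 - 0.595*I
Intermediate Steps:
h(v, X) = 3*v/4 (h(v, X) = -(-3)*v/4 = 3*v/4)
z(A) = 28 - 4*sqrt(5 + A) (z(A) = 28 - 4*sqrt(A + 5) = 28 - 4*sqrt(5 + A))
r(w) = -1/(28 - 4*sqrt(5 + 3*w/4)) + 6*w (r(w) = 6*w - 1/(28 - 4*sqrt(5 + 3*w/4)) = -1/(28 - 4*sqrt(5 + 3*w/4)) + 6*w)
17*(r((-1 - 4) - 3)*7) = 17*(((1 + 12*((-1 - 4) - 3)*(-14 + sqrt(20 + 3*((-1 - 4) - 3))))/(2*(-14 + sqrt(20 + 3*((-1 - 4) - 3)))))*7) = 17*(((1 + 12*(-5 - 3)*(-14 + sqrt(20 + 3*(-5 - 3))))/(2*(-14 + sqrt(20 + 3*(-5 - 3)))))*7) = 17*(((1 + 12*(-8)*(-14 + sqrt(20 + 3*(-8))))/(2*(-14 + sqrt(20 + 3*(-8)))))*7) = 17*(((1 + 12*(-8)*(-14 + sqrt(20 - 24)))/(2*(-14 + sqrt(20 - 24))))*7) = 17*(((1 + 12*(-8)*(-14 + sqrt(-4)))/(2*(-14 + sqrt(-4))))*7) = 17*(((1 + 12*(-8)*(-14 + 2*I))/(2*(-14 + 2*I)))*7) = 17*((((-14 - 2*I)/200)*(1 + (1344 - 192*I))/2)*7) = 17*((((-14 - 2*I)/200)*(1345 - 192*I)/2)*7) = 17*(((-14 - 2*I)*(1345 - 192*I)/400)*7) = 17*(7*(-14 - 2*I)*(1345 - 192*I)/400) = 119*(-14 - 2*I)*(1345 - 192*I)/400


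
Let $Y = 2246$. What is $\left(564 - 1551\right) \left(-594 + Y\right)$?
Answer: $-1630524$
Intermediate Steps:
$\left(564 - 1551\right) \left(-594 + Y\right) = \left(564 - 1551\right) \left(-594 + 2246\right) = \left(-987\right) 1652 = -1630524$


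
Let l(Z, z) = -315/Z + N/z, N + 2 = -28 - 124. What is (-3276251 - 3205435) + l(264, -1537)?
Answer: -876687069449/135256 ≈ -6.4817e+6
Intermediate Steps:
N = -154 (N = -2 + (-28 - 124) = -2 - 152 = -154)
l(Z, z) = -315/Z - 154/z
(-3276251 - 3205435) + l(264, -1537) = (-3276251 - 3205435) + (-315/264 - 154/(-1537)) = -6481686 + (-315*1/264 - 154*(-1/1537)) = -6481686 + (-105/88 + 154/1537) = -6481686 - 147833/135256 = -876687069449/135256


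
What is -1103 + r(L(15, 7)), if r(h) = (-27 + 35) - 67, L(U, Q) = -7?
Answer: -1162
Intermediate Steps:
r(h) = -59 (r(h) = 8 - 67 = -59)
-1103 + r(L(15, 7)) = -1103 - 59 = -1162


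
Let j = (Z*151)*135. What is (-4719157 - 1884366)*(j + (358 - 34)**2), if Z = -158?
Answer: 20575613553642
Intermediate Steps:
j = -3220830 (j = -158*151*135 = -23858*135 = -3220830)
(-4719157 - 1884366)*(j + (358 - 34)**2) = (-4719157 - 1884366)*(-3220830 + (358 - 34)**2) = -6603523*(-3220830 + 324**2) = -6603523*(-3220830 + 104976) = -6603523*(-3115854) = 20575613553642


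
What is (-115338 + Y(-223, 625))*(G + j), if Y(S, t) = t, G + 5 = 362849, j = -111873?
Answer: -28789636323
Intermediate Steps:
G = 362844 (G = -5 + 362849 = 362844)
(-115338 + Y(-223, 625))*(G + j) = (-115338 + 625)*(362844 - 111873) = -114713*250971 = -28789636323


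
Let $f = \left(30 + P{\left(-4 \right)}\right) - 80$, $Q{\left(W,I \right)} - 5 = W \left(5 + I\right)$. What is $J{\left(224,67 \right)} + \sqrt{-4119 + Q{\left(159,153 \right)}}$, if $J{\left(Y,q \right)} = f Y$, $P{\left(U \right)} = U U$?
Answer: $-7616 + 4 \sqrt{1313} \approx -7471.1$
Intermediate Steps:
$Q{\left(W,I \right)} = 5 + W \left(5 + I\right)$
$P{\left(U \right)} = U^{2}$
$f = -34$ ($f = \left(30 + \left(-4\right)^{2}\right) - 80 = \left(30 + 16\right) - 80 = 46 - 80 = -34$)
$J{\left(Y,q \right)} = - 34 Y$
$J{\left(224,67 \right)} + \sqrt{-4119 + Q{\left(159,153 \right)}} = \left(-34\right) 224 + \sqrt{-4119 + \left(5 + 5 \cdot 159 + 153 \cdot 159\right)} = -7616 + \sqrt{-4119 + \left(5 + 795 + 24327\right)} = -7616 + \sqrt{-4119 + 25127} = -7616 + \sqrt{21008} = -7616 + 4 \sqrt{1313}$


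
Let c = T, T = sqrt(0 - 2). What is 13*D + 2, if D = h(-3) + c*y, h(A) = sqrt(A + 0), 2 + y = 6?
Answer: 2 + 13*I*sqrt(3) + 52*I*sqrt(2) ≈ 2.0 + 96.056*I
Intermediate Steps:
y = 4 (y = -2 + 6 = 4)
T = I*sqrt(2) (T = sqrt(-2) = I*sqrt(2) ≈ 1.4142*I)
h(A) = sqrt(A)
c = I*sqrt(2) ≈ 1.4142*I
D = I*sqrt(3) + 4*I*sqrt(2) (D = sqrt(-3) + (I*sqrt(2))*4 = I*sqrt(3) + 4*I*sqrt(2) ≈ 7.3889*I)
13*D + 2 = 13*(I*(sqrt(3) + 4*sqrt(2))) + 2 = 13*I*(sqrt(3) + 4*sqrt(2)) + 2 = 2 + 13*I*(sqrt(3) + 4*sqrt(2))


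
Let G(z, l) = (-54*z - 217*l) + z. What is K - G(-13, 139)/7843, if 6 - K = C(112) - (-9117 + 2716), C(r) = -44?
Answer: -49781419/7843 ≈ -6347.2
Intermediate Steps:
G(z, l) = -217*l - 53*z (G(z, l) = (-217*l - 54*z) + z = -217*l - 53*z)
K = -6351 (K = 6 - (-44 - (-9117 + 2716)) = 6 - (-44 - 1*(-6401)) = 6 - (-44 + 6401) = 6 - 1*6357 = 6 - 6357 = -6351)
K - G(-13, 139)/7843 = -6351 - (-217*139 - 53*(-13))/7843 = -6351 - (-30163 + 689)/7843 = -6351 - (-29474)/7843 = -6351 - 1*(-29474/7843) = -6351 + 29474/7843 = -49781419/7843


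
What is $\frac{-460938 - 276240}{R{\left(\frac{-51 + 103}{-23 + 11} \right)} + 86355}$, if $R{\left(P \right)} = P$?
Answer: $- \frac{1105767}{129526} \approx -8.537$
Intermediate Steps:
$\frac{-460938 - 276240}{R{\left(\frac{-51 + 103}{-23 + 11} \right)} + 86355} = \frac{-460938 - 276240}{\frac{-51 + 103}{-23 + 11} + 86355} = - \frac{737178}{\frac{52}{-12} + 86355} = - \frac{737178}{52 \left(- \frac{1}{12}\right) + 86355} = - \frac{737178}{- \frac{13}{3} + 86355} = - \frac{737178}{\frac{259052}{3}} = \left(-737178\right) \frac{3}{259052} = - \frac{1105767}{129526}$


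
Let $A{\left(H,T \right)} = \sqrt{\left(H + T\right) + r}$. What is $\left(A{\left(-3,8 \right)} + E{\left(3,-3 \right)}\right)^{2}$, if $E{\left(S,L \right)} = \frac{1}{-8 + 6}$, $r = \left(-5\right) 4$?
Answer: $- \frac{59}{4} - i \sqrt{15} \approx -14.75 - 3.873 i$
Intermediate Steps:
$r = -20$
$E{\left(S,L \right)} = - \frac{1}{2}$ ($E{\left(S,L \right)} = \frac{1}{-2} = - \frac{1}{2}$)
$A{\left(H,T \right)} = \sqrt{-20 + H + T}$ ($A{\left(H,T \right)} = \sqrt{\left(H + T\right) - 20} = \sqrt{-20 + H + T}$)
$\left(A{\left(-3,8 \right)} + E{\left(3,-3 \right)}\right)^{2} = \left(\sqrt{-20 - 3 + 8} - \frac{1}{2}\right)^{2} = \left(\sqrt{-15} - \frac{1}{2}\right)^{2} = \left(i \sqrt{15} - \frac{1}{2}\right)^{2} = \left(- \frac{1}{2} + i \sqrt{15}\right)^{2}$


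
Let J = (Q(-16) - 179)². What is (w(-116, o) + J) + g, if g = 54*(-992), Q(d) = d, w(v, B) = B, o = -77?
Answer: -15620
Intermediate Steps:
J = 38025 (J = (-16 - 179)² = (-195)² = 38025)
g = -53568
(w(-116, o) + J) + g = (-77 + 38025) - 53568 = 37948 - 53568 = -15620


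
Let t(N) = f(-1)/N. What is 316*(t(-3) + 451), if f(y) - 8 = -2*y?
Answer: 424388/3 ≈ 1.4146e+5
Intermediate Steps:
f(y) = 8 - 2*y
t(N) = 10/N (t(N) = (8 - 2*(-1))/N = (8 + 2)/N = 10/N)
316*(t(-3) + 451) = 316*(10/(-3) + 451) = 316*(10*(-1/3) + 451) = 316*(-10/3 + 451) = 316*(1343/3) = 424388/3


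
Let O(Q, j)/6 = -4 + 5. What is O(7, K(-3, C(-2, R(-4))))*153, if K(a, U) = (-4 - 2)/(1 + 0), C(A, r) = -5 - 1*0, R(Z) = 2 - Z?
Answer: 918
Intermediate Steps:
C(A, r) = -5 (C(A, r) = -5 + 0 = -5)
K(a, U) = -6 (K(a, U) = -6/1 = -6*1 = -6)
O(Q, j) = 6 (O(Q, j) = 6*(-4 + 5) = 6*1 = 6)
O(7, K(-3, C(-2, R(-4))))*153 = 6*153 = 918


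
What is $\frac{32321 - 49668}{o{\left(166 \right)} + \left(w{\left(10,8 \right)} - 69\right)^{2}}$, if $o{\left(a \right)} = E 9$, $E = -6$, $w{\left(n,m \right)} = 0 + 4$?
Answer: $- \frac{17347}{4171} \approx -4.159$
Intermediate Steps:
$w{\left(n,m \right)} = 4$
$o{\left(a \right)} = -54$ ($o{\left(a \right)} = \left(-6\right) 9 = -54$)
$\frac{32321 - 49668}{o{\left(166 \right)} + \left(w{\left(10,8 \right)} - 69\right)^{2}} = \frac{32321 - 49668}{-54 + \left(4 - 69\right)^{2}} = - \frac{17347}{-54 + \left(-65\right)^{2}} = - \frac{17347}{-54 + 4225} = - \frac{17347}{4171}$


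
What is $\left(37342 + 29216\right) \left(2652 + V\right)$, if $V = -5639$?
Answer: $-198808746$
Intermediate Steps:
$\left(37342 + 29216\right) \left(2652 + V\right) = \left(37342 + 29216\right) \left(2652 - 5639\right) = 66558 \left(-2987\right) = -198808746$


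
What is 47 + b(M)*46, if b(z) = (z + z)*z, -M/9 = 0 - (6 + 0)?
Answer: 268319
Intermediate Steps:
M = 54 (M = -9*(0 - (6 + 0)) = -9*(0 - 1*6) = -9*(0 - 6) = -9*(-6) = 54)
b(z) = 2*z² (b(z) = (2*z)*z = 2*z²)
47 + b(M)*46 = 47 + (2*54²)*46 = 47 + (2*2916)*46 = 47 + 5832*46 = 47 + 268272 = 268319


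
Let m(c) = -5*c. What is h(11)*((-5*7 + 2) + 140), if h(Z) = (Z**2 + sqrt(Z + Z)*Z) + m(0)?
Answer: 12947 + 1177*sqrt(22) ≈ 18468.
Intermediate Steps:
h(Z) = Z**2 + sqrt(2)*Z**(3/2) (h(Z) = (Z**2 + sqrt(Z + Z)*Z) - 5*0 = (Z**2 + sqrt(2*Z)*Z) + 0 = (Z**2 + (sqrt(2)*sqrt(Z))*Z) + 0 = (Z**2 + sqrt(2)*Z**(3/2)) + 0 = Z**2 + sqrt(2)*Z**(3/2))
h(11)*((-5*7 + 2) + 140) = (11**2 + sqrt(2)*11**(3/2))*((-5*7 + 2) + 140) = (121 + sqrt(2)*(11*sqrt(11)))*((-35 + 2) + 140) = (121 + 11*sqrt(22))*(-33 + 140) = (121 + 11*sqrt(22))*107 = 12947 + 1177*sqrt(22)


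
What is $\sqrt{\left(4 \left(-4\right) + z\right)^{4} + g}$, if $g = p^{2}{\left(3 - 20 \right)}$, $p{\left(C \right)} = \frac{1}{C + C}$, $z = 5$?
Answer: $\frac{\sqrt{16924997}}{34} \approx 121.0$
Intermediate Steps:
$p{\left(C \right)} = \frac{1}{2 C}$
$g = \frac{1}{1156}$ ($g = \left(\frac{1}{2 \left(3 - 20\right)}\right)^{2} = \left(\frac{1}{2 \left(-17\right)}\right)^{2} = \left(\frac{1}{2} \left(- \frac{1}{17}\right)\right)^{2} = \left(- \frac{1}{34}\right)^{2} = \frac{1}{1156} \approx 0.00086505$)
$\sqrt{\left(4 \left(-4\right) + z\right)^{4} + g} = \sqrt{\left(4 \left(-4\right) + 5\right)^{4} + \frac{1}{1156}} = \sqrt{\left(-16 + 5\right)^{4} + \frac{1}{1156}} = \sqrt{\left(-11\right)^{4} + \frac{1}{1156}} = \sqrt{14641 + \frac{1}{1156}} = \sqrt{\frac{16924997}{1156}} = \frac{\sqrt{16924997}}{34}$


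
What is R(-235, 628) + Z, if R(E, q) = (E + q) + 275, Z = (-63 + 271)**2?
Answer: 43932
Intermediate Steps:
Z = 43264 (Z = 208**2 = 43264)
R(E, q) = 275 + E + q
R(-235, 628) + Z = (275 - 235 + 628) + 43264 = 668 + 43264 = 43932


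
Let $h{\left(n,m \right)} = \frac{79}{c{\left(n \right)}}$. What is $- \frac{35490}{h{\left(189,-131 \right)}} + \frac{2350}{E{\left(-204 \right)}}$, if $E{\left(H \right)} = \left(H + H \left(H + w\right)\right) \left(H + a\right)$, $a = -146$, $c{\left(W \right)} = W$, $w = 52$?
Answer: $- \frac{1446348532793}{17034612} \approx -84907.0$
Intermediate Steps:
$h{\left(n,m \right)} = \frac{79}{n}$
$E{\left(H \right)} = \left(-146 + H\right) \left(H + H \left(52 + H\right)\right)$ ($E{\left(H \right)} = \left(H + H \left(H + 52\right)\right) \left(H - 146\right) = \left(H + H \left(52 + H\right)\right) \left(-146 + H\right) = \left(-146 + H\right) \left(H + H \left(52 + H\right)\right)$)
$- \frac{35490}{h{\left(189,-131 \right)}} + \frac{2350}{E{\left(-204 \right)}} = - \frac{35490}{79 \cdot \frac{1}{189}} + \frac{2350}{\left(-204\right) \left(-7738 + \left(-204\right)^{2} - -18972\right)} = - \frac{35490}{79 \cdot \frac{1}{189}} + \frac{2350}{\left(-204\right) \left(-7738 + 41616 + 18972\right)} = - \frac{35490}{\frac{79}{189}} + \frac{2350}{\left(-204\right) 52850} = \left(-35490\right) \frac{189}{79} + \frac{2350}{-10781400} = - \frac{6707610}{79} + 2350 \left(- \frac{1}{10781400}\right) = - \frac{6707610}{79} - \frac{47}{215628} = - \frac{1446348532793}{17034612}$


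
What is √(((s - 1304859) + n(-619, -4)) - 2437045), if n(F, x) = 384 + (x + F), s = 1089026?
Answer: I*√2653117 ≈ 1628.8*I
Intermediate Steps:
n(F, x) = 384 + F + x (n(F, x) = 384 + (F + x) = 384 + F + x)
√(((s - 1304859) + n(-619, -4)) - 2437045) = √(((1089026 - 1304859) + (384 - 619 - 4)) - 2437045) = √((-215833 - 239) - 2437045) = √(-216072 - 2437045) = √(-2653117) = I*√2653117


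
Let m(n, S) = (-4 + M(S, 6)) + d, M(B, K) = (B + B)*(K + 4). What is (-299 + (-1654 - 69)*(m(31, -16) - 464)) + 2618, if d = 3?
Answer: 1354874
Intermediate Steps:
M(B, K) = 2*B*(4 + K) (M(B, K) = (2*B)*(4 + K) = 2*B*(4 + K))
m(n, S) = -1 + 20*S (m(n, S) = (-4 + 2*S*(4 + 6)) + 3 = (-4 + 2*S*10) + 3 = (-4 + 20*S) + 3 = -1 + 20*S)
(-299 + (-1654 - 69)*(m(31, -16) - 464)) + 2618 = (-299 + (-1654 - 69)*((-1 + 20*(-16)) - 464)) + 2618 = (-299 - 1723*((-1 - 320) - 464)) + 2618 = (-299 - 1723*(-321 - 464)) + 2618 = (-299 - 1723*(-785)) + 2618 = (-299 + 1352555) + 2618 = 1352256 + 2618 = 1354874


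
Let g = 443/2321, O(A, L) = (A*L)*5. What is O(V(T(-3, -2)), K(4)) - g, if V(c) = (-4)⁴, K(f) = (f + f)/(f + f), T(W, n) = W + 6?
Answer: 2970437/2321 ≈ 1279.8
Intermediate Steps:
T(W, n) = 6 + W
K(f) = 1 (K(f) = (2*f)/((2*f)) = (2*f)*(1/(2*f)) = 1)
V(c) = 256
O(A, L) = 5*A*L
g = 443/2321 (g = 443*(1/2321) = 443/2321 ≈ 0.19087)
O(V(T(-3, -2)), K(4)) - g = 5*256*1 - 1*443/2321 = 1280 - 443/2321 = 2970437/2321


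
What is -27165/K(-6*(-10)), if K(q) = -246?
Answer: 9055/82 ≈ 110.43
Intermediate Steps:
-27165/K(-6*(-10)) = -27165/(-246) = -27165*(-1/246) = 9055/82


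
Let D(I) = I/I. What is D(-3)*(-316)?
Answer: -316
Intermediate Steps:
D(I) = 1
D(-3)*(-316) = 1*(-316) = -316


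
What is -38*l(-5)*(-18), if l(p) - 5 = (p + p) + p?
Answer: -6840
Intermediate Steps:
l(p) = 5 + 3*p (l(p) = 5 + ((p + p) + p) = 5 + (2*p + p) = 5 + 3*p)
-38*l(-5)*(-18) = -38*(5 + 3*(-5))*(-18) = -38*(5 - 15)*(-18) = -38*(-10)*(-18) = 380*(-18) = -6840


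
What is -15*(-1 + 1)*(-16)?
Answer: 0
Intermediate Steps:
-15*(-1 + 1)*(-16) = -15*0*(-16) = 0*(-16) = 0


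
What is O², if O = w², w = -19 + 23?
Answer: 256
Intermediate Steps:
w = 4
O = 16 (O = 4² = 16)
O² = 16² = 256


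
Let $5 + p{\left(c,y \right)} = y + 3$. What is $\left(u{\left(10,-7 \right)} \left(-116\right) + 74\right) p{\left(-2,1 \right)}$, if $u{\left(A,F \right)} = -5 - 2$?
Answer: $-886$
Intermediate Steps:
$u{\left(A,F \right)} = -7$ ($u{\left(A,F \right)} = -5 - 2 = -7$)
$p{\left(c,y \right)} = -2 + y$ ($p{\left(c,y \right)} = -5 + \left(y + 3\right) = -5 + \left(3 + y\right) = -2 + y$)
$\left(u{\left(10,-7 \right)} \left(-116\right) + 74\right) p{\left(-2,1 \right)} = \left(\left(-7\right) \left(-116\right) + 74\right) \left(-2 + 1\right) = \left(812 + 74\right) \left(-1\right) = 886 \left(-1\right) = -886$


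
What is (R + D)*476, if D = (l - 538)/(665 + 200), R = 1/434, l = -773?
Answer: -19315706/26815 ≈ -720.33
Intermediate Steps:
R = 1/434 ≈ 0.0023041
D = -1311/865 (D = (-773 - 538)/(665 + 200) = -1311/865 ≈ -1.5156)
(R + D)*476 = (1/434 - 1311/865)*476 = -568109/375410*476 = -19315706/26815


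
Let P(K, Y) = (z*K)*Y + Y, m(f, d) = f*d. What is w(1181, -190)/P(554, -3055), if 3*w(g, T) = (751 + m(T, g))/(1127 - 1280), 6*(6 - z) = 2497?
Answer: 17203/24510307770 ≈ 7.0187e-7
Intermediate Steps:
m(f, d) = d*f
z = -2461/6 (z = 6 - ⅙*2497 = 6 - 2497/6 = -2461/6 ≈ -410.17)
P(K, Y) = Y - 2461*K*Y/6 (P(K, Y) = (-2461*K/6)*Y + Y = -2461*K*Y/6 + Y = Y - 2461*K*Y/6)
w(g, T) = -751/459 - T*g/459 (w(g, T) = ((751 + g*T)/(1127 - 1280))/3 = ((751 + T*g)/(-153))/3 = ((751 + T*g)*(-1/153))/3 = (-751/153 - T*g/153)/3 = -751/459 - T*g/459)
w(1181, -190)/P(554, -3055) = (-751/459 - 1/459*(-190)*1181)/(((⅙)*(-3055)*(6 - 2461*554))) = (-751/459 + 224390/459)/(((⅙)*(-3055)*(6 - 1363394))) = 223639/(459*(((⅙)*(-3055)*(-1363388)))) = 223639/(459*(2082575170/3)) = (223639/459)*(3/2082575170) = 17203/24510307770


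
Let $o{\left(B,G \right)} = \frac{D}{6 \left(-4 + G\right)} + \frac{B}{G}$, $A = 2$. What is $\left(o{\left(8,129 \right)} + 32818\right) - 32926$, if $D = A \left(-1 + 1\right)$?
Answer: $- \frac{13924}{129} \approx -107.94$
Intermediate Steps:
$D = 0$ ($D = 2 \left(-1 + 1\right) = 2 \cdot 0 = 0$)
$o{\left(B,G \right)} = \frac{B}{G}$ ($o{\left(B,G \right)} = \frac{0}{6 \left(-4 + G\right)} + \frac{B}{G} = \frac{0}{-24 + 6 G} + \frac{B}{G} = 0 + \frac{B}{G} = \frac{B}{G}$)
$\left(o{\left(8,129 \right)} + 32818\right) - 32926 = \left(\frac{8}{129} + 32818\right) - 32926 = \frac{4233530}{129} - 32926 = - \frac{13924}{129}$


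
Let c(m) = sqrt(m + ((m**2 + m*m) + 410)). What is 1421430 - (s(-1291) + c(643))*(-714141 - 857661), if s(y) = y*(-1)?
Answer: 2030617812 + 1571802*sqrt(827951) ≈ 3.4608e+9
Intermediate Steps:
s(y) = -y
c(m) = sqrt(410 + m + 2*m**2) (c(m) = sqrt(m + ((m**2 + m**2) + 410)) = sqrt(m + (2*m**2 + 410)) = sqrt(m + (410 + 2*m**2)) = sqrt(410 + m + 2*m**2))
1421430 - (s(-1291) + c(643))*(-714141 - 857661) = 1421430 - (-1*(-1291) + sqrt(410 + 643 + 2*643**2))*(-714141 - 857661) = 1421430 - (1291 + sqrt(410 + 643 + 2*413449))*(-1571802) = 1421430 - (1291 + sqrt(410 + 643 + 826898))*(-1571802) = 1421430 - (1291 + sqrt(827951))*(-1571802) = 1421430 - (-2029196382 - 1571802*sqrt(827951)) = 1421430 + (2029196382 + 1571802*sqrt(827951)) = 2030617812 + 1571802*sqrt(827951)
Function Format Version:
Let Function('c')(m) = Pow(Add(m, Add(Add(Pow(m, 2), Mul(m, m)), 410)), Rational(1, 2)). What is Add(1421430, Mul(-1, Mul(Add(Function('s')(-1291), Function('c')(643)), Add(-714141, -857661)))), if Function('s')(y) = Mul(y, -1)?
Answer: Add(2030617812, Mul(1571802, Pow(827951, Rational(1, 2)))) ≈ 3.4608e+9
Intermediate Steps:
Function('s')(y) = Mul(-1, y)
Function('c')(m) = Pow(Add(410, m, Mul(2, Pow(m, 2))), Rational(1, 2)) (Function('c')(m) = Pow(Add(m, Add(Add(Pow(m, 2), Pow(m, 2)), 410)), Rational(1, 2)) = Pow(Add(m, Add(Mul(2, Pow(m, 2)), 410)), Rational(1, 2)) = Pow(Add(m, Add(410, Mul(2, Pow(m, 2)))), Rational(1, 2)) = Pow(Add(410, m, Mul(2, Pow(m, 2))), Rational(1, 2)))
Add(1421430, Mul(-1, Mul(Add(Function('s')(-1291), Function('c')(643)), Add(-714141, -857661)))) = Add(1421430, Mul(-1, Mul(Add(Mul(-1, -1291), Pow(Add(410, 643, Mul(2, Pow(643, 2))), Rational(1, 2))), Add(-714141, -857661)))) = Add(1421430, Mul(-1, Mul(Add(1291, Pow(Add(410, 643, Mul(2, 413449)), Rational(1, 2))), -1571802))) = Add(1421430, Mul(-1, Mul(Add(1291, Pow(Add(410, 643, 826898), Rational(1, 2))), -1571802))) = Add(1421430, Mul(-1, Mul(Add(1291, Pow(827951, Rational(1, 2))), -1571802))) = Add(1421430, Mul(-1, Add(-2029196382, Mul(-1571802, Pow(827951, Rational(1, 2)))))) = Add(1421430, Add(2029196382, Mul(1571802, Pow(827951, Rational(1, 2))))) = Add(2030617812, Mul(1571802, Pow(827951, Rational(1, 2))))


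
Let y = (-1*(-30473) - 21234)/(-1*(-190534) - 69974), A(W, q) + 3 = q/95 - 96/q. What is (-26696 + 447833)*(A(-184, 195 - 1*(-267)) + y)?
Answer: 2339139347991/3206896 ≈ 7.2941e+5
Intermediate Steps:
A(W, q) = -3 - 96/q + q/95 (A(W, q) = -3 + (q/95 - 96/q) = -3 + (-96/q + q/95) = -3 - 96/q + q/95)
y = 9239/120560 (y = (30473 - 21234)/(190534 - 69974) = 9239/120560 ≈ 0.076634)
(-26696 + 447833)*(A(-184, 195 - 1*(-267)) + y) = (-26696 + 447833)*((-3 - 96/(195 - 1*(-267)) + (195 - 1*(-267))/95) + 9239/120560) = 421137*((-3 - 96/(195 + 267) + (195 + 267)/95) + 9239/120560) = 421137*((-3 - 96/462 + (1/95)*462) + 9239/120560) = 421137*((-3 - 96*1/462 + 462/95) + 9239/120560) = 421137*((-3 - 16/77 + 462/95) + 9239/120560) = 421137*(12109/7315 + 9239/120560) = 421137*(5554343/3206896) = 2339139347991/3206896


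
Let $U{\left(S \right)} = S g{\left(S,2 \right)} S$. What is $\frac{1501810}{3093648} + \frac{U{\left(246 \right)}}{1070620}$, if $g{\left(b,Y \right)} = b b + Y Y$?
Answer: $\frac{283296797878339}{82803035544} \approx 3421.3$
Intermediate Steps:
$g{\left(b,Y \right)} = Y^{2} + b^{2}$ ($g{\left(b,Y \right)} = b^{2} + Y^{2} = Y^{2} + b^{2}$)
$U{\left(S \right)} = S^{2} \left(4 + S^{2}\right)$ ($U{\left(S \right)} = S \left(2^{2} + S^{2}\right) S = S \left(4 + S^{2}\right) S = S^{2} \left(4 + S^{2}\right)$)
$\frac{1501810}{3093648} + \frac{U{\left(246 \right)}}{1070620} = \frac{1501810}{3093648} + \frac{246^{2} \left(4 + 246^{2}\right)}{1070620} = 1501810 \cdot \frac{1}{3093648} + 60516 \left(4 + 60516\right) \frac{1}{1070620} = \frac{750905}{1546824} + 60516 \cdot 60520 \cdot \frac{1}{1070620} = \frac{750905}{1546824} + 3662428320 \cdot \frac{1}{1070620} = \frac{750905}{1546824} + \frac{183121416}{53531} = \frac{283296797878339}{82803035544}$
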